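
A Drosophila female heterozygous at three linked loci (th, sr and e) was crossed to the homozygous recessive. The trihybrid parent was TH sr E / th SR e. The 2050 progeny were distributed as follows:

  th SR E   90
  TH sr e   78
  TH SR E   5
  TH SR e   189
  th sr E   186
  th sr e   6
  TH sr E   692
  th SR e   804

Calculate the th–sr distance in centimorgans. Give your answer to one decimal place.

The two rarest classes, TH SR E and th sr e, are the double crossovers. Comparing them with the parentals, only the sr allele has switched, so sr is the middle locus and the order is e – sr – th.
Crossovers in the sr–th interval produce the single-crossover classes th sr E and TH SR e (186 + 189 = 375) plus the double crossovers (11).
RF(sr–th) = (375 + 11) / 2050 = 386/2050 = 0.1883 → 18.8 centimorgans.

18.8 centimorgans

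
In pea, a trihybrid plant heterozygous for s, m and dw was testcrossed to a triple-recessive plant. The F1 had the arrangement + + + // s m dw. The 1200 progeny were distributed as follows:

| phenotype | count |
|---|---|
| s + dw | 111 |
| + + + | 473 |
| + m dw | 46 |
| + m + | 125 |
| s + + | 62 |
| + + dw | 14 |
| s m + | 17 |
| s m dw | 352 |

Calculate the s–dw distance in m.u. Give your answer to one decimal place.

11.6 m.u.

The two rarest classes, + + dw and s m +, are the double crossovers. Comparing them with the parentals, only the dw allele has switched, so dw is the middle locus and the order is s – dw – m.
Crossovers in the s–dw interval produce the single-crossover classes s + + and + m dw (62 + 46 = 108) plus the double crossovers (31).
RF(s–dw) = (108 + 31) / 1200 = 139/1200 = 0.1158 → 11.6 m.u.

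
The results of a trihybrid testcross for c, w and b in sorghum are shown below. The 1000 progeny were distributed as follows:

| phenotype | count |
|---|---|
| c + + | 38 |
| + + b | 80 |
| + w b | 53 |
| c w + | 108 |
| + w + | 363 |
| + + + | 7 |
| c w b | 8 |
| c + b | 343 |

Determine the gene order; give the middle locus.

w

The two most frequent reciprocal classes, + w + and c + b, are the parental types, so the F1 was + w + / c + b.
The two rarest classes, + + + and c w b, are the double crossovers. Comparing them with the parentals, only the w allele has switched, so w is the middle locus and the order is c – w – b.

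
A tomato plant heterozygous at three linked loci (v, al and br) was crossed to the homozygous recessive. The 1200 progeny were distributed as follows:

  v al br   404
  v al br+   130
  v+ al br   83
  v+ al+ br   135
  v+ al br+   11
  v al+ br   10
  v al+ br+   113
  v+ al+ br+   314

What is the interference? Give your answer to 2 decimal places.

The two most frequent reciprocal classes, v+ al+ br+ and v al br, are the parental types, so the F1 was v+ al+ br+ / v al br.
The two rarest classes, v+ al br+ and v al+ br, are the double crossovers. Comparing them with the parentals, only the al allele has switched, so al is the middle locus and the order is br – al – v.
br–al: (265 + 21)/1200 = 0.2383; al–v: (196 + 21)/1200 = 0.1808.
Expected DCO frequency = 0.2383 × 0.1808 ≈ 0.04308; observed = 21/1200 ≈ 0.01750.
Coefficient of coincidence = 0.01750/0.04308 ≈ 0.41; interference = 1 − 0.41 = 0.59.

0.59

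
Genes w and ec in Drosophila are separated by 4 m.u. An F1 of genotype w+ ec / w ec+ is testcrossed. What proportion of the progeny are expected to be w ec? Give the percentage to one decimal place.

A map distance of 4 m.u. corresponds to a recombination frequency of 0.040.
The F1 is w+ ec / w ec+, so w ec is a recombinant gamete class with expected frequency r/2 = 0.040/2 = 0.0200.
That is 0.0200 = 2.0% of the progeny.

2.0%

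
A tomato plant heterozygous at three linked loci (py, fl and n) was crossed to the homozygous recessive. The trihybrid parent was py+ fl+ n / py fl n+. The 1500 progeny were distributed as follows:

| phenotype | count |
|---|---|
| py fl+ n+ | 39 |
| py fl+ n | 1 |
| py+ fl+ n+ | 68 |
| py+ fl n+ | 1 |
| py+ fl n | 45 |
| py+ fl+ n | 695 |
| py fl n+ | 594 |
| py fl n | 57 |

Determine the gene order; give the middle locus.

py

The two rarest classes, py fl+ n and py+ fl n+, are the double crossovers. Comparing them with the parentals, only the py allele has switched, so py is the middle locus and the order is fl – py – n.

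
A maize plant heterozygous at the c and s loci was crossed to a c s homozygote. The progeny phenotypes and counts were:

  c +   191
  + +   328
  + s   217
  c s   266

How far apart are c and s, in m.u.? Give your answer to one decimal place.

40.7 m.u.

The two most frequent classes, + + (328) and c s (266), are the parental types, so the F1 was + + / c s.
The recombinant classes are + s and c +: 217 + 191 = 408.
Recombination frequency = 408/1002 = 0.4072 ≈ 40.7%, i.e. 40.7 m.u.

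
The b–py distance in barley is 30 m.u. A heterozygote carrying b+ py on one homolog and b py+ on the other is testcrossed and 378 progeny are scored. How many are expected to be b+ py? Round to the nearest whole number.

132

A map distance of 30 m.u. corresponds to a recombination frequency of 0.300.
The F1 is b+ py / b py+, so b+ py is a parental gamete class with expected frequency (1 − r)/2 = 0.700/2 = 0.3500.
Expected number = 0.3500 × 378 = 132.30 ≈ 132.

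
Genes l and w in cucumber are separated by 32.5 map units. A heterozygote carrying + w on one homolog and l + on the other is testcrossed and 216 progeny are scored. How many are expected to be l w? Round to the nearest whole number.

A map distance of 32.5 map units corresponds to a recombination frequency of 0.325.
The F1 is + w / l +, so l w is a recombinant gamete class with expected frequency r/2 = 0.325/2 = 0.1625.
Expected number = 0.1625 × 216 = 35.10 ≈ 35.

35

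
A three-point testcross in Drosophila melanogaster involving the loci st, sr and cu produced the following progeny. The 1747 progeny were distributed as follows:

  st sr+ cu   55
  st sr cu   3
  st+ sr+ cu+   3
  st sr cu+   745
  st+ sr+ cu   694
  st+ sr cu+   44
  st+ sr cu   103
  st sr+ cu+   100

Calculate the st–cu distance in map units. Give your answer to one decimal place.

6.0 map units

The two most frequent reciprocal classes, st sr cu+ and st+ sr+ cu, are the parental types, so the F1 was st sr cu+ / st+ sr+ cu.
The two rarest classes, st sr cu and st+ sr+ cu+, are the double crossovers. Comparing them with the parentals, only the cu allele has switched, so cu is the middle locus and the order is st – cu – sr.
Crossovers in the st–cu interval produce the single-crossover classes st+ sr cu+ and st sr+ cu (44 + 55 = 99) plus the double crossovers (6).
RF(st–cu) = (99 + 6) / 1747 = 105/1747 = 0.0601 → 6.0 map units.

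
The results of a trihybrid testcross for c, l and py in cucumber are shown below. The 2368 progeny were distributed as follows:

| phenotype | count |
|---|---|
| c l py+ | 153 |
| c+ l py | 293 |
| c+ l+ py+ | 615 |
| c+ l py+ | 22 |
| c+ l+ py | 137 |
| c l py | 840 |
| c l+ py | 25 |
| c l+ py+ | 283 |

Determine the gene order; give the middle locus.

l

The two most frequent reciprocal classes, c l py and c+ l+ py+, are the parental types, so the F1 was c l py / c+ l+ py+.
The two rarest classes, c l+ py and c+ l py+, are the double crossovers. Comparing them with the parentals, only the l allele has switched, so l is the middle locus and the order is c – l – py.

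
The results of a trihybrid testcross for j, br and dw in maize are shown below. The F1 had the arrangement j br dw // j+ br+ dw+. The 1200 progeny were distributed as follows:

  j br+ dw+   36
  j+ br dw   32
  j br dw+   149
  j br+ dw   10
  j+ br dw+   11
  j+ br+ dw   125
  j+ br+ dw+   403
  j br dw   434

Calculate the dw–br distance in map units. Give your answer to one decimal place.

The two rarest classes, j br+ dw and j+ br dw+, are the double crossovers. Comparing them with the parentals, only the br allele has switched, so br is the middle locus and the order is j – br – dw.
Crossovers in the br–dw interval produce the single-crossover classes j br dw+ and j+ br+ dw (149 + 125 = 274) plus the double crossovers (21).
RF(br–dw) = (274 + 21) / 1200 = 295/1200 = 0.2458 → 24.6 map units.

24.6 map units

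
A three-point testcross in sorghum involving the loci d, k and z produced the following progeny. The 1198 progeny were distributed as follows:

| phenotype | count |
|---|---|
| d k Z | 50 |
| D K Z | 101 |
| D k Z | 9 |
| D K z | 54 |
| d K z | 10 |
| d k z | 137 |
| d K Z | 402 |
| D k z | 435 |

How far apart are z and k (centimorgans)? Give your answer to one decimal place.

The two most frequent reciprocal classes, D k z and d K Z, are the parental types, so the F1 was D k z / d K Z.
The two rarest classes, D k Z and d K z, are the double crossovers. Comparing them with the parentals, only the z allele has switched, so z is the middle locus and the order is k – z – d.
Crossovers in the k–z interval produce the single-crossover classes D K z and d k Z (54 + 50 = 104) plus the double crossovers (19).
RF(k–z) = (104 + 19) / 1198 = 123/1198 = 0.1027 → 10.3 centimorgans.

10.3 centimorgans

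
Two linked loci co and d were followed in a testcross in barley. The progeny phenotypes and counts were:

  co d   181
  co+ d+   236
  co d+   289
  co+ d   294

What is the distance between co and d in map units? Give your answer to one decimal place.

41.7 map units

The two most frequent classes, co+ d (294) and co d+ (289), are the parental types, so the F1 was co+ d / co d+.
The recombinant classes are co+ d+ and co d: 236 + 181 = 417.
Recombination frequency = 417/1000 = 0.4170 ≈ 41.7%, i.e. 41.7 map units.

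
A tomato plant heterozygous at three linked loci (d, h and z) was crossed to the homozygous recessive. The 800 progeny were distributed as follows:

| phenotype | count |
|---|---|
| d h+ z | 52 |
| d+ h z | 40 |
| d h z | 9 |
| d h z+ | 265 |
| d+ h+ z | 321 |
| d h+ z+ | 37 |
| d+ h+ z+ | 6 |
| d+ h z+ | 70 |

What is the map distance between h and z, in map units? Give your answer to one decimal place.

11.5 map units

The two most frequent reciprocal classes, d+ h+ z and d h z+, are the parental types, so the F1 was d+ h+ z / d h z+.
The two rarest classes, d+ h+ z+ and d h z, are the double crossovers. Comparing them with the parentals, only the z allele has switched, so z is the middle locus and the order is h – z – d.
Crossovers in the h–z interval produce the single-crossover classes d+ h z and d h+ z+ (40 + 37 = 77) plus the double crossovers (15).
RF(h–z) = (77 + 15) / 800 = 92/800 = 0.1150 → 11.5 map units.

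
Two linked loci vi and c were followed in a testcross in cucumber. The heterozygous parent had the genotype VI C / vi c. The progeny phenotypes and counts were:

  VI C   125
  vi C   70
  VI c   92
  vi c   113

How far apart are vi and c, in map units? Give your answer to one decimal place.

The recombinant classes are VI c and vi C: 92 + 70 = 162.
Recombination frequency = 162/400 = 0.4050 ≈ 40.5%, i.e. 40.5 map units.

40.5 map units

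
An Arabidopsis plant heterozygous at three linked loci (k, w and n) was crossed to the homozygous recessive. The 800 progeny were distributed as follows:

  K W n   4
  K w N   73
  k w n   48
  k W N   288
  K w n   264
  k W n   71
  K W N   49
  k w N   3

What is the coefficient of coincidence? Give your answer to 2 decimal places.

0.36

The two most frequent reciprocal classes, k W N and K w n, are the parental types, so the F1 was k W N / K w n.
The two rarest classes, k w N and K W n, are the double crossovers. Comparing them with the parentals, only the w allele has switched, so w is the middle locus and the order is k – w – n.
k–w: (97 + 7)/800 = 0.1300; w–n: (144 + 7)/800 = 0.1888.
Expected DCO frequency = 0.1300 × 0.1888 ≈ 0.02454; observed = 7/800 ≈ 0.00875.
Coefficient of coincidence = 0.00875/0.02454 ≈ 0.36.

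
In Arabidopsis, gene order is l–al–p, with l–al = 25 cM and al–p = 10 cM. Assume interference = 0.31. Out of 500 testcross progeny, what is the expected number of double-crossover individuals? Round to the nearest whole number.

Map distances give recombination frequencies of 0.250 and 0.100 for the two intervals.
With interference 0.31 (so coincidence = 0.69), expected double-crossover frequency = 0.250 × 0.100 × 0.69 = 0.01725.
Expected number = 0.01725 × 500 = 8.62 ≈ 9.

9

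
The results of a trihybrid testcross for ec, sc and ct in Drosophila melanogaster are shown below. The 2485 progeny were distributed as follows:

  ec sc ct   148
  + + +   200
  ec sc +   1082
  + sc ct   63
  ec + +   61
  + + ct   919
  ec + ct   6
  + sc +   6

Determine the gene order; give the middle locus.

ec

The two most frequent reciprocal classes, + + ct and ec sc +, are the parental types, so the F1 was + + ct / ec sc +.
The two rarest classes, ec + ct and + sc +, are the double crossovers. Comparing them with the parentals, only the ec allele has switched, so ec is the middle locus and the order is ct – ec – sc.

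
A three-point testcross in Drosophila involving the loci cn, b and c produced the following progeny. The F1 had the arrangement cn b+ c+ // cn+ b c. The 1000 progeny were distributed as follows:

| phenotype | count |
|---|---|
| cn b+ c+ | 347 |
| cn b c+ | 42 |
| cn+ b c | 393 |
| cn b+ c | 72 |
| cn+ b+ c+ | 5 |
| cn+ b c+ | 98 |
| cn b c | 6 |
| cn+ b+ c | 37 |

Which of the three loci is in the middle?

cn

The two rarest classes, cn+ b+ c+ and cn b c, are the double crossovers. Comparing them with the parentals, only the cn allele has switched, so cn is the middle locus and the order is c – cn – b.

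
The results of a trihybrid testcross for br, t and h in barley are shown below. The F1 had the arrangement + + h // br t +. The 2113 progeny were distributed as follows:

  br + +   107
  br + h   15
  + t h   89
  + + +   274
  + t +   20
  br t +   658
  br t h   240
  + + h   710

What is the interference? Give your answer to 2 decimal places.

0.42

The two rarest classes, br + h and + t +, are the double crossovers. Comparing them with the parentals, only the br allele has switched, so br is the middle locus and the order is t – br – h.
t–br: (196 + 35)/2113 = 0.1093; br–h: (514 + 35)/2113 = 0.2598.
Expected DCO frequency = 0.1093 × 0.2598 ≈ 0.02840; observed = 35/2113 ≈ 0.01656.
Coefficient of coincidence = 0.01656/0.02840 ≈ 0.58; interference = 1 − 0.58 = 0.42.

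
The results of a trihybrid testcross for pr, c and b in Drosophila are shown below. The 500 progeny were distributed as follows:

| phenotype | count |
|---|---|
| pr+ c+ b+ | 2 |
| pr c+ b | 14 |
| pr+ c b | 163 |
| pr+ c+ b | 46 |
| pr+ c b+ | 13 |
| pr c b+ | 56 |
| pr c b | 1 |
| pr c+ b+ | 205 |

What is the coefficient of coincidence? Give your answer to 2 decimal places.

0.48

The two most frequent reciprocal classes, pr+ c b and pr c+ b+, are the parental types, so the F1 was pr+ c b / pr c+ b+.
The two rarest classes, pr c b and pr+ c+ b+, are the double crossovers. Comparing them with the parentals, only the pr allele has switched, so pr is the middle locus and the order is b – pr – c.
b–pr: (27 + 3)/500 = 0.0600; pr–c: (102 + 3)/500 = 0.2100.
Expected DCO frequency = 0.0600 × 0.2100 ≈ 0.01260; observed = 3/500 ≈ 0.00600.
Coefficient of coincidence = 0.00600/0.01260 ≈ 0.48.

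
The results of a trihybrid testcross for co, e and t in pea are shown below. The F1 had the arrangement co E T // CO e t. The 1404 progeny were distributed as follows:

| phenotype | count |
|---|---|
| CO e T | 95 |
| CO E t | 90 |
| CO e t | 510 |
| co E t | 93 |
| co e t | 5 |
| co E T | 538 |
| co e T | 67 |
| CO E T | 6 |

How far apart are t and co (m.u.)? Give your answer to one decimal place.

14.2 m.u.

The two rarest classes, CO E T and co e t, are the double crossovers. Comparing them with the parentals, only the co allele has switched, so co is the middle locus and the order is t – co – e.
Crossovers in the t–co interval produce the single-crossover classes co E t and CO e T (93 + 95 = 188) plus the double crossovers (11).
RF(t–co) = (188 + 11) / 1404 = 199/1404 = 0.1417 → 14.2 m.u.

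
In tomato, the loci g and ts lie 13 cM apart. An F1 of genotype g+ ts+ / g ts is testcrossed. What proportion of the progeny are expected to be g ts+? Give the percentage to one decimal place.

A map distance of 13 cM corresponds to a recombination frequency of 0.130.
The F1 is g+ ts+ / g ts, so g ts+ is a recombinant gamete class with expected frequency r/2 = 0.130/2 = 0.0650.
That is 0.0650 = 6.5% of the progeny.

6.5%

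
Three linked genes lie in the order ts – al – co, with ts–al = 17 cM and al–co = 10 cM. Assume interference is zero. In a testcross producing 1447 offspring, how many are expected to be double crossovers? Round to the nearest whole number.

25

Map distances give recombination frequencies of 0.170 and 0.100 for the two intervals.
With no interference, expected double-crossover frequency = 0.170 × 0.100 = 0.01700.
Expected number = 0.01700 × 1447 = 24.60 ≈ 25.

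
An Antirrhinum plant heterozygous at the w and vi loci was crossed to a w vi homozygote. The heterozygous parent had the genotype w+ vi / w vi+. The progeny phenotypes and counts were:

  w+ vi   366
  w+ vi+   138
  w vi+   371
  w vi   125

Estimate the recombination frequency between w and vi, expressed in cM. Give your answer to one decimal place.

26.3 cM

The recombinant classes are w+ vi+ and w vi: 138 + 125 = 263.
Recombination frequency = 263/1000 = 0.2630 ≈ 26.3%, i.e. 26.3 cM.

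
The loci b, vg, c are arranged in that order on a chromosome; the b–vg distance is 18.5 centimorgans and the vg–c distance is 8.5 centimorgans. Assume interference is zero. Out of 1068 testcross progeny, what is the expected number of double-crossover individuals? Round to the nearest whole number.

17

Map distances give recombination frequencies of 0.185 and 0.085 for the two intervals.
With no interference, expected double-crossover frequency = 0.185 × 0.085 = 0.01572.
Expected number = 0.01572 × 1068 = 16.79 ≈ 17.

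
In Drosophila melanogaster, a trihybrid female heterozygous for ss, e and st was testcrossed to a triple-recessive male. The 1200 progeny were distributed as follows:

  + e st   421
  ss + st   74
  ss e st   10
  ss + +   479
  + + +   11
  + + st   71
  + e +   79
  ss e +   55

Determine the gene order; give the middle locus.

ss

The two most frequent reciprocal classes, ss + + and + e st, are the parental types, so the F1 was ss + + / + e st.
The two rarest classes, + + + and ss e st, are the double crossovers. Comparing them with the parentals, only the ss allele has switched, so ss is the middle locus and the order is e – ss – st.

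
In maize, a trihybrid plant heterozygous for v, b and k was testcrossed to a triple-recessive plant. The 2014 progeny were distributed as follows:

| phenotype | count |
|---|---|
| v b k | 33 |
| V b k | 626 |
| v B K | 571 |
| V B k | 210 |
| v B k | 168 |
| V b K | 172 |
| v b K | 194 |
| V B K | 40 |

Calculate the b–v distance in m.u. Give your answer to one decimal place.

23.7 m.u.

The two most frequent reciprocal classes, V b k and v B K, are the parental types, so the F1 was V b k / v B K.
The two rarest classes, v b k and V B K, are the double crossovers. Comparing them with the parentals, only the v allele has switched, so v is the middle locus and the order is k – v – b.
Crossovers in the v–b interval produce the single-crossover classes V B k and v b K (210 + 194 = 404) plus the double crossovers (73).
RF(v–b) = (404 + 73) / 2014 = 477/2014 = 0.2368 → 23.7 m.u.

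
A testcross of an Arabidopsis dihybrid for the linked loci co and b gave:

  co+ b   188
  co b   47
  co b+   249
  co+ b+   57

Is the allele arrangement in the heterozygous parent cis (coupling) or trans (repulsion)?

trans

The two most frequent classes are co+ b (188) and co b+ (249); these are the parental (non-recombinant) types.
So the F1 carried co+ b on one chromosome and co b+ on the other — the recessive alleles are on opposite chromosomes (trans / repulsion).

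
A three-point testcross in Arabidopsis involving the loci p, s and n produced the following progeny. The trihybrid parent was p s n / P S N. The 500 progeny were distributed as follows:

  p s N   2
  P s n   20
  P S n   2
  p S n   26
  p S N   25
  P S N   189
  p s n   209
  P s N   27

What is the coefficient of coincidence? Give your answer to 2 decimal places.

The two rarest classes, p s N and P S n, are the double crossovers. Comparing them with the parentals, only the n allele has switched, so n is the middle locus and the order is s – n – p.
s–n: (53 + 4)/500 = 0.1140; n–p: (45 + 4)/500 = 0.0980.
Expected DCO frequency = 0.1140 × 0.0980 ≈ 0.01117; observed = 4/500 ≈ 0.00800.
Coefficient of coincidence = 0.00800/0.01117 ≈ 0.72.

0.72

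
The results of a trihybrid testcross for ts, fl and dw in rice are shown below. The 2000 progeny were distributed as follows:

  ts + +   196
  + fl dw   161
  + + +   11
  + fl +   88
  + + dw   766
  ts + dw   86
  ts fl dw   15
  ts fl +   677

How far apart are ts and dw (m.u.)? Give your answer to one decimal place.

10.0 m.u.

The two most frequent reciprocal classes, + + dw and ts fl +, are the parental types, so the F1 was + + dw / ts fl +.
The two rarest classes, + + + and ts fl dw, are the double crossovers. Comparing them with the parentals, only the dw allele has switched, so dw is the middle locus and the order is fl – dw – ts.
Crossovers in the dw–ts interval produce the single-crossover classes ts + dw and + fl + (86 + 88 = 174) plus the double crossovers (26).
RF(dw–ts) = (174 + 26) / 2000 = 200/2000 = 0.1000 → 10.0 m.u.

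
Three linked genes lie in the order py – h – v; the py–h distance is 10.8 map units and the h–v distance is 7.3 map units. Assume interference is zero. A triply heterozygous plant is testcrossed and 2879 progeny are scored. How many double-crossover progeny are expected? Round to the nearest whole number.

Map distances give recombination frequencies of 0.108 and 0.073 for the two intervals.
With no interference, expected double-crossover frequency = 0.108 × 0.073 = 0.00788.
Expected number = 0.00788 × 2879 = 22.70 ≈ 23.

23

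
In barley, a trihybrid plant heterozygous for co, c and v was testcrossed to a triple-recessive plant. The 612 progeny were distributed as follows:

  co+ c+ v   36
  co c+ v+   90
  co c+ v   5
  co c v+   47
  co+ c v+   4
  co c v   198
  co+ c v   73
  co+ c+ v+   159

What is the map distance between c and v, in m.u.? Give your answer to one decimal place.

15.0 m.u.

The two most frequent reciprocal classes, co c v and co+ c+ v+, are the parental types, so the F1 was co c v / co+ c+ v+.
The two rarest classes, co c+ v and co+ c v+, are the double crossovers. Comparing them with the parentals, only the c allele has switched, so c is the middle locus and the order is v – c – co.
Crossovers in the v–c interval produce the single-crossover classes co c v+ and co+ c+ v (47 + 36 = 83) plus the double crossovers (9).
RF(v–c) = (83 + 9) / 612 = 92/612 = 0.1503 → 15.0 m.u.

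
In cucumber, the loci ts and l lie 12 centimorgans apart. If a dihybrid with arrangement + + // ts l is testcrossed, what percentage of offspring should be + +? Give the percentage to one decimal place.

44.0%

A map distance of 12 centimorgans corresponds to a recombination frequency of 0.120.
The F1 is + + / ts l, so + + is a parental gamete class with expected frequency (1 − r)/2 = 0.880/2 = 0.4400.
That is 0.4400 = 44.0% of the progeny.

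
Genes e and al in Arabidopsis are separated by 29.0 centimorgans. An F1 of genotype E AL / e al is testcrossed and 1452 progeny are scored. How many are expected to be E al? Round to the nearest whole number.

A map distance of 29.0 centimorgans corresponds to a recombination frequency of 0.290.
The F1 is E AL / e al, so E al is a recombinant gamete class with expected frequency r/2 = 0.290/2 = 0.1450.
Expected number = 0.1450 × 1452 = 210.54 ≈ 211.

211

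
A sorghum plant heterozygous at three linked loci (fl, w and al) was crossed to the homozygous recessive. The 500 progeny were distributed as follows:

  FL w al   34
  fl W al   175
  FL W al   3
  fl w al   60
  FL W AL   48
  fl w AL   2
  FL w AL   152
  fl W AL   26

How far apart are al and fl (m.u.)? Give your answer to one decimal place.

The two most frequent reciprocal classes, fl W al and FL w AL, are the parental types, so the F1 was fl W al / FL w AL.
The two rarest classes, FL W al and fl w AL, are the double crossovers. Comparing them with the parentals, only the fl allele has switched, so fl is the middle locus and the order is w – fl – al.
Crossovers in the fl–al interval produce the single-crossover classes fl W AL and FL w al (26 + 34 = 60) plus the double crossovers (5).
RF(fl–al) = (60 + 5) / 500 = 65/500 = 0.1300 → 13.0 m.u.

13.0 m.u.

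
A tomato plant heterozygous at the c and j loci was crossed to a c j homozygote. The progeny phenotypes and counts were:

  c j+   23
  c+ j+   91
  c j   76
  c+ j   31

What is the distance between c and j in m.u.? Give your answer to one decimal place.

The two most frequent classes, c+ j+ (91) and c j (76), are the parental types, so the F1 was c+ j+ / c j.
The recombinant classes are c+ j and c j+: 31 + 23 = 54.
Recombination frequency = 54/221 = 0.2443 ≈ 24.4%, i.e. 24.4 m.u.

24.4 m.u.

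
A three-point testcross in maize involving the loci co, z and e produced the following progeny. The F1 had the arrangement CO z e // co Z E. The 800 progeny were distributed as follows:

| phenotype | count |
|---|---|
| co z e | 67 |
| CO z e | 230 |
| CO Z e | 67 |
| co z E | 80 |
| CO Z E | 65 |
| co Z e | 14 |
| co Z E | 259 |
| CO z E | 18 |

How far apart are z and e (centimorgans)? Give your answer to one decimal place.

22.4 centimorgans

The two rarest classes, CO z E and co Z e, are the double crossovers. Comparing them with the parentals, only the e allele has switched, so e is the middle locus and the order is co – e – z.
Crossovers in the e–z interval produce the single-crossover classes CO Z e and co z E (67 + 80 = 147) plus the double crossovers (32).
RF(e–z) = (147 + 32) / 800 = 179/800 = 0.2238 → 22.4 centimorgans.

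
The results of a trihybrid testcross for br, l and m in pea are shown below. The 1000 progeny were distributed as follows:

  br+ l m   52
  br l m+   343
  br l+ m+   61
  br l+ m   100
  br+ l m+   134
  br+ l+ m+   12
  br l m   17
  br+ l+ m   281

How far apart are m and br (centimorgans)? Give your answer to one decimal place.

The two most frequent reciprocal classes, br l m+ and br+ l+ m, are the parental types, so the F1 was br l m+ / br+ l+ m.
The two rarest classes, br l m and br+ l+ m+, are the double crossovers. Comparing them with the parentals, only the m allele has switched, so m is the middle locus and the order is br – m – l.
Crossovers in the br–m interval produce the single-crossover classes br+ l m+ and br l+ m (134 + 100 = 234) plus the double crossovers (29).
RF(br–m) = (234 + 29) / 1000 = 263/1000 = 0.2630 → 26.3 centimorgans.

26.3 centimorgans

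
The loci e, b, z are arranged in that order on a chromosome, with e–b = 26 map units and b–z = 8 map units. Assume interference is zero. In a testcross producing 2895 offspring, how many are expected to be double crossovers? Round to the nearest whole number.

60

Map distances give recombination frequencies of 0.260 and 0.080 for the two intervals.
With no interference, expected double-crossover frequency = 0.260 × 0.080 = 0.02080.
Expected number = 0.02080 × 2895 = 60.22 ≈ 60.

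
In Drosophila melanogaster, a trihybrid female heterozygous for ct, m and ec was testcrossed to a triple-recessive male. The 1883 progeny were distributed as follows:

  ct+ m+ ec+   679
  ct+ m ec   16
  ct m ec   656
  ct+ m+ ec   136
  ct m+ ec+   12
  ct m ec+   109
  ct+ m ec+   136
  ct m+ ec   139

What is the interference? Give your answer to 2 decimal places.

0.36

The two most frequent reciprocal classes, ct+ m+ ec+ and ct m ec, are the parental types, so the F1 was ct+ m+ ec+ / ct m ec.
The two rarest classes, ct m+ ec+ and ct+ m ec, are the double crossovers. Comparing them with the parentals, only the ct allele has switched, so ct is the middle locus and the order is m – ct – ec.
m–ct: (275 + 28)/1883 = 0.1609; ct–ec: (245 + 28)/1883 = 0.1450.
Expected DCO frequency = 0.1609 × 0.1450 ≈ 0.02333; observed = 28/1883 ≈ 0.01487.
Coefficient of coincidence = 0.01487/0.02333 ≈ 0.64; interference = 1 − 0.64 = 0.36.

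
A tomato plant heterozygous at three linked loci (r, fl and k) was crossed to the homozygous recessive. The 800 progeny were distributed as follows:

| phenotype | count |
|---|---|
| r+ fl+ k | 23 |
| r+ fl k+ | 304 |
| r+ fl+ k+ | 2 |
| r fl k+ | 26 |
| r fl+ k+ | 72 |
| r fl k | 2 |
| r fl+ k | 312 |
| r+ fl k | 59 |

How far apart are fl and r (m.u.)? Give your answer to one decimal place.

6.6 m.u.

The two most frequent reciprocal classes, r+ fl k+ and r fl+ k, are the parental types, so the F1 was r+ fl k+ / r fl+ k.
The two rarest classes, r+ fl+ k+ and r fl k, are the double crossovers. Comparing them with the parentals, only the fl allele has switched, so fl is the middle locus and the order is k – fl – r.
Crossovers in the fl–r interval produce the single-crossover classes r fl k+ and r+ fl+ k (26 + 23 = 49) plus the double crossovers (4).
RF(fl–r) = (49 + 4) / 800 = 53/800 = 0.0663 → 6.6 m.u.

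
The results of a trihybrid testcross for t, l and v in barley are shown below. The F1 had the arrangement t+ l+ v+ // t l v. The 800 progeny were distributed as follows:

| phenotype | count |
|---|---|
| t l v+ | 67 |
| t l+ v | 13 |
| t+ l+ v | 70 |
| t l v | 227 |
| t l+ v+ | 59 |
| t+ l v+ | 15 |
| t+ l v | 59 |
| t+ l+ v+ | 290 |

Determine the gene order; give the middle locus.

The two rarest classes, t+ l v+ and t l+ v, are the double crossovers. Comparing them with the parentals, only the l allele has switched, so l is the middle locus and the order is t – l – v.

l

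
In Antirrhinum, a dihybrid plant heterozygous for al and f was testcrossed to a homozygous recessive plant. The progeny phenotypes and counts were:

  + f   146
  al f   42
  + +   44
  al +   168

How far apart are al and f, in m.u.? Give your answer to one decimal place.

21.5 m.u.

The two most frequent classes, + f (146) and al + (168), are the parental types, so the F1 was + f / al +.
The recombinant classes are + + and al f: 44 + 42 = 86.
Recombination frequency = 86/400 = 0.2150 ≈ 21.5%, i.e. 21.5 m.u.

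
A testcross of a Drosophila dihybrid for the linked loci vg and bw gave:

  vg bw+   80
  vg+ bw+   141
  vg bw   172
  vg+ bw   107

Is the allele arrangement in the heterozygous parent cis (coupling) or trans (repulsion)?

The two most frequent classes are vg+ bw+ (141) and vg bw (172); these are the parental (non-recombinant) types.
So the F1 carried vg+ bw+ on one chromosome and vg bw on the other — the recessive alleles are on the same chromosome (cis / coupling).

cis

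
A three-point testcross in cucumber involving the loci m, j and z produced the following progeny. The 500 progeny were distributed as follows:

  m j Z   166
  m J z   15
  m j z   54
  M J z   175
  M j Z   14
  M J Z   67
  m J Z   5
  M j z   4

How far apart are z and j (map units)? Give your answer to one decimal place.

26.0 map units

The two most frequent reciprocal classes, m j Z and M J z, are the parental types, so the F1 was m j Z / M J z.
The two rarest classes, m J Z and M j z, are the double crossovers. Comparing them with the parentals, only the j allele has switched, so j is the middle locus and the order is m – j – z.
Crossovers in the j–z interval produce the single-crossover classes m j z and M J Z (54 + 67 = 121) plus the double crossovers (9).
RF(j–z) = (121 + 9) / 500 = 130/500 = 0.2600 → 26.0 map units.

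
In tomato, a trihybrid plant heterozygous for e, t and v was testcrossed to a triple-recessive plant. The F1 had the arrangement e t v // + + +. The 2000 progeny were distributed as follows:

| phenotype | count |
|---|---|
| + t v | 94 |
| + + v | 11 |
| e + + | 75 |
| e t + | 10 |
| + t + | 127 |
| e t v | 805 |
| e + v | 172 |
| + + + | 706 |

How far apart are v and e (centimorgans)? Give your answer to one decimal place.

The two rarest classes, e t + and + + v, are the double crossovers. Comparing them with the parentals, only the v allele has switched, so v is the middle locus and the order is t – v – e.
Crossovers in the v–e interval produce the single-crossover classes + t v and e + + (94 + 75 = 169) plus the double crossovers (21).
RF(v–e) = (169 + 21) / 2000 = 190/2000 = 0.0950 → 9.5 centimorgans.

9.5 centimorgans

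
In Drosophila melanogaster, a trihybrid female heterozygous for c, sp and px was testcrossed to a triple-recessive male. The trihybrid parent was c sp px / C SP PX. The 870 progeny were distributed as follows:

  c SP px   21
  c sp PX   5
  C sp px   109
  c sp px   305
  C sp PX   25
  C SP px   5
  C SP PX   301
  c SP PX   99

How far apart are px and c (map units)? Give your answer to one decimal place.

25.1 map units

The two rarest classes, c sp PX and C SP px, are the double crossovers. Comparing them with the parentals, only the px allele has switched, so px is the middle locus and the order is sp – px – c.
Crossovers in the px–c interval produce the single-crossover classes C sp px and c SP PX (109 + 99 = 208) plus the double crossovers (10).
RF(px–c) = (208 + 10) / 870 = 218/870 = 0.2506 → 25.1 map units.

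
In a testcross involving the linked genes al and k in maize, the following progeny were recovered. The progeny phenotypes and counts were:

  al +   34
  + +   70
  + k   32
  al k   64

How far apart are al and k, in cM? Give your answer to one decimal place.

The two most frequent classes, + + (70) and al k (64), are the parental types, so the F1 was + + / al k.
The recombinant classes are + k and al +: 32 + 34 = 66.
Recombination frequency = 66/200 = 0.3300 ≈ 33.0%, i.e. 33.0 cM.

33.0 cM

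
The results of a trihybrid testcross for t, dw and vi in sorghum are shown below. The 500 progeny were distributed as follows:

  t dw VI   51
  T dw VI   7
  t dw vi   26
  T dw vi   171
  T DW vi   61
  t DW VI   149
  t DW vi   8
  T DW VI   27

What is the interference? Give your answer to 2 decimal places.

0.13

The two most frequent reciprocal classes, t DW VI and T dw vi, are the parental types, so the F1 was t DW VI / T dw vi.
The two rarest classes, t DW vi and T dw VI, are the double crossovers. Comparing them with the parentals, only the vi allele has switched, so vi is the middle locus and the order is dw – vi – t.
dw–vi: (112 + 15)/500 = 0.2540; vi–t: (53 + 15)/500 = 0.1360.
Expected DCO frequency = 0.2540 × 0.1360 ≈ 0.03454; observed = 15/500 ≈ 0.03000.
Coefficient of coincidence = 0.03000/0.03454 ≈ 0.87; interference = 1 − 0.87 = 0.13.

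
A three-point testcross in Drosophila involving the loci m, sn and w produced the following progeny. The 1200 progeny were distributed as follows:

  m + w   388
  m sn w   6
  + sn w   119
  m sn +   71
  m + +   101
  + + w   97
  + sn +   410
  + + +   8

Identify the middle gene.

The two most frequent reciprocal classes, m + w and + sn +, are the parental types, so the F1 was m + w / + sn +.
The two rarest classes, m sn w and + + +, are the double crossovers. Comparing them with the parentals, only the sn allele has switched, so sn is the middle locus and the order is m – sn – w.

sn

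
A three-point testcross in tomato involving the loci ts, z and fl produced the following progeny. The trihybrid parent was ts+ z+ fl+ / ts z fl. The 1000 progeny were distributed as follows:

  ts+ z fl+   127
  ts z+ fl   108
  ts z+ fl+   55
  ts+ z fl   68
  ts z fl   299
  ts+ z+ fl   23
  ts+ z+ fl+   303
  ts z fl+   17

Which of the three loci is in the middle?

fl

The two rarest classes, ts+ z+ fl and ts z fl+, are the double crossovers. Comparing them with the parentals, only the fl allele has switched, so fl is the middle locus and the order is ts – fl – z.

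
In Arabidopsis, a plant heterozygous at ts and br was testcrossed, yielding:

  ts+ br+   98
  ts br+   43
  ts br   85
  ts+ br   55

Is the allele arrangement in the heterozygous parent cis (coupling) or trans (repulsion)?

The two most frequent classes are ts+ br+ (98) and ts br (85); these are the parental (non-recombinant) types.
So the F1 carried ts+ br+ on one chromosome and ts br on the other — the recessive alleles are on the same chromosome (cis / coupling).

cis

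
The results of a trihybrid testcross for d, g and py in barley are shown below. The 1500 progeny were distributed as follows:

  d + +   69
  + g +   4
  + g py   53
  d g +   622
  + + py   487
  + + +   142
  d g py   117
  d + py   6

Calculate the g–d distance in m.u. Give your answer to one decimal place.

The two most frequent reciprocal classes, d g + and + + py, are the parental types, so the F1 was d g + / + + py.
The two rarest classes, + g + and d + py, are the double crossovers. Comparing them with the parentals, only the d allele has switched, so d is the middle locus and the order is py – d – g.
Crossovers in the d–g interval produce the single-crossover classes d + + and + g py (69 + 53 = 122) plus the double crossovers (10).
RF(d–g) = (122 + 10) / 1500 = 132/1500 = 0.0880 → 8.8 m.u.

8.8 m.u.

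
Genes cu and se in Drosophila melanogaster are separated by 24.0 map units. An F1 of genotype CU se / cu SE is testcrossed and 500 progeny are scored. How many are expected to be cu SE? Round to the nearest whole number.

190

A map distance of 24.0 map units corresponds to a recombination frequency of 0.240.
The F1 is CU se / cu SE, so cu SE is a parental gamete class with expected frequency (1 − r)/2 = 0.760/2 = 0.3800.
Expected number = 0.3800 × 500 = 190.00 ≈ 190.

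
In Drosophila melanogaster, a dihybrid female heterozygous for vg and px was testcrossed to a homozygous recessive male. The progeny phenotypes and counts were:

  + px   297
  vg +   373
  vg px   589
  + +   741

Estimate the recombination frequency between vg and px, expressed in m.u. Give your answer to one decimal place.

33.5 m.u.

The two most frequent classes, + + (741) and vg px (589), are the parental types, so the F1 was + + / vg px.
The recombinant classes are + px and vg +: 297 + 373 = 670.
Recombination frequency = 670/2000 = 0.3350 ≈ 33.5%, i.e. 33.5 m.u.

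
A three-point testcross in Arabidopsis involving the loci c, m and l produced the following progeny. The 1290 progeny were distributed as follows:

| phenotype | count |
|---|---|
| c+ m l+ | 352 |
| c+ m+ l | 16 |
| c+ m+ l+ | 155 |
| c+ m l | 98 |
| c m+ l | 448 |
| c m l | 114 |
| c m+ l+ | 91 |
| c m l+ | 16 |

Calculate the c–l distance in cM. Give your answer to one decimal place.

17.1 cM

The two most frequent reciprocal classes, c m+ l and c+ m l+, are the parental types, so the F1 was c m+ l / c+ m l+.
The two rarest classes, c+ m+ l and c m l+, are the double crossovers. Comparing them with the parentals, only the c allele has switched, so c is the middle locus and the order is l – c – m.
Crossovers in the l–c interval produce the single-crossover classes c m+ l+ and c+ m l (91 + 98 = 189) plus the double crossovers (32).
RF(l–c) = (189 + 32) / 1290 = 221/1290 = 0.1713 → 17.1 cM.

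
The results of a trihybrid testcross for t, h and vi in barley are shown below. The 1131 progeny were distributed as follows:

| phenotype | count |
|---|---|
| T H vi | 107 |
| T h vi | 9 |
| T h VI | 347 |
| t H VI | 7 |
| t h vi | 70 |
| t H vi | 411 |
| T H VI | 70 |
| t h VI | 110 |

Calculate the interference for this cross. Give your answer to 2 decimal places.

The two most frequent reciprocal classes, T h VI and t H vi, are the parental types, so the F1 was T h VI / t H vi.
The two rarest classes, T h vi and t H VI, are the double crossovers. Comparing them with the parentals, only the vi allele has switched, so vi is the middle locus and the order is h – vi – t.
h–vi: (140 + 16)/1131 = 0.1379; vi–t: (217 + 16)/1131 = 0.2060.
Expected DCO frequency = 0.1379 × 0.2060 ≈ 0.02841; observed = 16/1131 ≈ 0.01415.
Coefficient of coincidence = 0.01415/0.02841 ≈ 0.50; interference = 1 − 0.50 = 0.50.

0.50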